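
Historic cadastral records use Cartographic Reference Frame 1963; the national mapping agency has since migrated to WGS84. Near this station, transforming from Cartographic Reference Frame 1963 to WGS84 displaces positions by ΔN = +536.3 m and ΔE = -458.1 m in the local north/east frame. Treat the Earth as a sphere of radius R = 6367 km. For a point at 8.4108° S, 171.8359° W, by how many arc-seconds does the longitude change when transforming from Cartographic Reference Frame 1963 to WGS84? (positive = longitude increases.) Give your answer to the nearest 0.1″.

At latitude -8.4108°, cos φ = 0.989245.
One radian of longitude at latitude φ spans R cos φ, so Δλ = ΔE / (R cos φ) = -458.1 / (6367000 × 0.989245) = -7.2731e-05 rad = -15.002″.

Δλ = -15.0″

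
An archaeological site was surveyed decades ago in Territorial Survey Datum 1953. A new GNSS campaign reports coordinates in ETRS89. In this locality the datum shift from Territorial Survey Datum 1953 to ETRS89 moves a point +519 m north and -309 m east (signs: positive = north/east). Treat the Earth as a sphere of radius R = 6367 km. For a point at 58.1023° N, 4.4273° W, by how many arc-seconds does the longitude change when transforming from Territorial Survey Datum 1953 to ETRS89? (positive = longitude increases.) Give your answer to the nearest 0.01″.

Δλ = -18.94″

At latitude 58.1023°, cos φ = 0.528404.
One radian of longitude at latitude φ spans R cos φ, so Δλ = ΔE / (R cos φ) = -309.0 / (6367000 × 0.528404) = -9.1845e-05 rad = -18.944″.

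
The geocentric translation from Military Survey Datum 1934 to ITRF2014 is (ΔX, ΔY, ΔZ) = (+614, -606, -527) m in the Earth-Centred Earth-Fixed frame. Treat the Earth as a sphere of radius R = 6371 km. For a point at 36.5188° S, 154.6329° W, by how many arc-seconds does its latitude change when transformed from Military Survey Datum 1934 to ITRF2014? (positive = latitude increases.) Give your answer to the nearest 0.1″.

Δφ = -19.4″

sin φ = -0.595087, cos φ = 0.803662, sin λ = -0.428416, cos λ = -0.903581.
North component: ΔN = −sin φ cos λ·ΔX − sin φ sin λ·ΔY + cos φ·ΔZ = −(-0.595087)(-0.903581)(614) − (-0.595087)(-0.428416)(-606) + (0.803662)(-527) = -599.19 m.
1° of latitude spans πR/180 = 111195 m, so Δφ = -599.19 / 111195 × 3600 = -19.399″.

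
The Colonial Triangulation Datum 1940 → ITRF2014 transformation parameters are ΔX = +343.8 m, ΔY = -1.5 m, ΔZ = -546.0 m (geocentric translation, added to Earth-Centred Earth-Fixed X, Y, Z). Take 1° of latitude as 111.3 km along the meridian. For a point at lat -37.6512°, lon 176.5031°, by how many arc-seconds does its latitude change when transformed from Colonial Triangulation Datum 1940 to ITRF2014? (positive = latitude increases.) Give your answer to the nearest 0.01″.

sin φ = -0.610853, cos φ = 0.791744, sin λ = 0.060995, cos λ = -0.998138.
North component: ΔN = −sin φ cos λ·ΔX − sin φ sin λ·ΔY + cos φ·ΔZ = −(-0.610853)(-0.998138)(343.8) − (-0.610853)(0.060995)(-1.5) + (0.791744)(-546.0) = -641.97 m.
1° of latitude spans 111300 m, so Δφ = -641.97 / 111300 × 3600 = -20.764″.

Δφ = -20.76″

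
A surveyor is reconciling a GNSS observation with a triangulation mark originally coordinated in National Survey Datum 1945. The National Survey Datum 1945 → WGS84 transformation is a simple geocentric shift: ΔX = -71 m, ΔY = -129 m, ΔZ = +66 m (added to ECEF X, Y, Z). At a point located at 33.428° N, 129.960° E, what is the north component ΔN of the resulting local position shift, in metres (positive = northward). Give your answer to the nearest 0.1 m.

The local north axis is (−sin φ cos λ, −sin φ sin λ, cos φ), giving ΔN = -25.120 + 54.471 + 55.082 = 84.43 m.

ΔN = 84.4 m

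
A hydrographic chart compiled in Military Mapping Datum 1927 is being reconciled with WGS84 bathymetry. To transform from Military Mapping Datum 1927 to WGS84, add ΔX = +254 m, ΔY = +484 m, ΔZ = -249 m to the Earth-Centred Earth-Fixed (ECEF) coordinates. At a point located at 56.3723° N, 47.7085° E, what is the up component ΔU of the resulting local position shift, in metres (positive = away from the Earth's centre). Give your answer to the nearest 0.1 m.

ΔU = 85.6 m

The local up (radial) axis is (cos φ cos λ, cos φ sin λ, sin φ), giving ΔU = 94.653 + 198.275 − 207.331 = 85.60 m.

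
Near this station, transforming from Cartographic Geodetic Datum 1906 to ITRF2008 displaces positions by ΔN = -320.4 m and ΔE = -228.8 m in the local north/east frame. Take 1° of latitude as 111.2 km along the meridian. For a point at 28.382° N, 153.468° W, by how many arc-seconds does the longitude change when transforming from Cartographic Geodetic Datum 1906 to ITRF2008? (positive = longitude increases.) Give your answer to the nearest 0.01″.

At latitude 28.382°, cos φ = 0.879798.
1° of longitude at this latitude = 111.2 × cos φ = 97.83 km, so Δλ = -228.8 / 97833.5 = -0.0023387° = -8.419″.

Δλ = -8.42″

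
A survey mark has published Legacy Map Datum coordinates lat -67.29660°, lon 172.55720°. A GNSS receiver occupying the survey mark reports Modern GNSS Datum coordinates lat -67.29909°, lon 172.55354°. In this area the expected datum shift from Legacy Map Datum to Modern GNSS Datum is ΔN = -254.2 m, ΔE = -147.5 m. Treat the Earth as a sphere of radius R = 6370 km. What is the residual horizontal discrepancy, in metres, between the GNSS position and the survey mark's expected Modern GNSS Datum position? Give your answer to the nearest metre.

Observed coordinate differences: Δφ = -0.00249°, Δλ = -0.00366°.
Converting to metres (1° lat = 111177 m, cos φ = 0.385961): observed ΔN = -276.8 m, observed ΔE = -157.1 m.
Subtracting the expected shift leaves a residual of -276.8 − (-254.2) = -22.6 m north and -157.1 − (-147.5) = -9.6 m east.
Residual distance = √((-22.6)² + (-9.6)²) = 24.6 m.

25 m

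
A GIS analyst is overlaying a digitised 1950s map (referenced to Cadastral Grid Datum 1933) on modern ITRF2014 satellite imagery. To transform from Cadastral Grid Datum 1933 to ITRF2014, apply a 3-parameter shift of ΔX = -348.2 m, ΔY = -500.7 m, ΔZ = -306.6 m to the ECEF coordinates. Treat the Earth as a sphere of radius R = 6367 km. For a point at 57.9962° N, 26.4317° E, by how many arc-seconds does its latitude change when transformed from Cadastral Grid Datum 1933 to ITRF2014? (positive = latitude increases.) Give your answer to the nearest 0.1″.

Δφ = 9.4″

sin φ = 0.848013, cos φ = 0.529976, sin λ = 0.445131, cos λ = 0.895466.
North component: ΔN = −sin φ cos λ·ΔX − sin φ sin λ·ΔY + cos φ·ΔZ = −(0.848013)(0.895466)(-348.2) − (0.848013)(0.445131)(-500.7) + (0.529976)(-306.6) = 290.92 m.
1° of latitude spans πR/180 = 111125 m, so Δφ = 290.92 / 111125 × 3600 = 9.425″.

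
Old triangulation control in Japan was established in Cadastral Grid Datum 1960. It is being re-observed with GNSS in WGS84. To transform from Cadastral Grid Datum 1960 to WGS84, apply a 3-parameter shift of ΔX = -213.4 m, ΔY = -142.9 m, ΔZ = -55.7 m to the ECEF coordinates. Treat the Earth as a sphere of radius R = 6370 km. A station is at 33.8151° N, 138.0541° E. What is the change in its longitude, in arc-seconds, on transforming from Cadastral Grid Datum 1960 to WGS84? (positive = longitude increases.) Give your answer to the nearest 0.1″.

sin φ = 0.556515, cos φ = 0.830838, sin λ = 0.668429, cos λ = -0.743776.
East component: ΔE = −sin λ·ΔX + cos λ·ΔY = −(0.668429)(-213.4) + (-0.743776)(-142.9) = 248.93 m.
1° of latitude spans πR/180 = 111177 m; at latitude φ, 1° of longitude spans that × cos φ = 92370.5 m, so Δλ = 248.93 / 92370.5 × 3600 = 9.702″.

Δλ = 9.7″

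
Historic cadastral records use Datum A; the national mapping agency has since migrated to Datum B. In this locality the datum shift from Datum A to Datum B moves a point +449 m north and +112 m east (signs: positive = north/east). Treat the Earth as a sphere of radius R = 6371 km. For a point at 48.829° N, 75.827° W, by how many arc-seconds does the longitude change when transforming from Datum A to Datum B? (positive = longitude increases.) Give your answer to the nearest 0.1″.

At latitude 48.829°, cos φ = 0.658309.
One radian of longitude at latitude φ spans R cos φ, so Δλ = ΔE / (R cos φ) = 112.0 / (6371000 × 0.658309) = 2.6704e-05 rad = 5.508″.

Δλ = 5.5″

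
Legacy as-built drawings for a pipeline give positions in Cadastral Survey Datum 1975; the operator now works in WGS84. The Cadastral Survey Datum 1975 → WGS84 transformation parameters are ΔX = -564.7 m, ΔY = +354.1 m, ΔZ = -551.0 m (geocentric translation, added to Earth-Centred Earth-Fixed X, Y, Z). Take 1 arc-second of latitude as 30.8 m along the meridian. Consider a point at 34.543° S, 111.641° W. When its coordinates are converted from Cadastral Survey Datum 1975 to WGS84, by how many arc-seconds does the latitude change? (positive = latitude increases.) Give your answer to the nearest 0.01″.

Δφ = -16.96″

sin φ = -0.567025, cos φ = 0.823701, sin λ = -0.929513, cos λ = -0.368790.
North component: ΔN = −sin φ cos λ·ΔX − sin φ sin λ·ΔY + cos φ·ΔZ = −(-0.567025)(-0.368790)(-564.7) − (-0.567025)(-0.929513)(354.1) + (0.823701)(-551.0) = -522.40 m.
1° of latitude spans 3600 × 30.80 = 110880 m, so Δφ = -522.40 / 110880 × 3600 = -16.961″.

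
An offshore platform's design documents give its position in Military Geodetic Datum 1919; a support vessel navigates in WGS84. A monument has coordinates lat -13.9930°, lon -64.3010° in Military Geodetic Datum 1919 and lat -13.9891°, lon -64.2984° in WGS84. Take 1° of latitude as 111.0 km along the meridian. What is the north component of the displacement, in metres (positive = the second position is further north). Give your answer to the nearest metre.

Δφ = -13.9891° − -13.9930° = +0.0039°; Δλ = -64.2984° − -64.3010° = +0.0026°.
ΔN = Δφ × 111000 = 432.9 m; ΔE = Δλ × 111000 × cos(-13.9930°) = +0.0026 × 111000 × 0.970325 = 280.0 m.

ΔN = 433 m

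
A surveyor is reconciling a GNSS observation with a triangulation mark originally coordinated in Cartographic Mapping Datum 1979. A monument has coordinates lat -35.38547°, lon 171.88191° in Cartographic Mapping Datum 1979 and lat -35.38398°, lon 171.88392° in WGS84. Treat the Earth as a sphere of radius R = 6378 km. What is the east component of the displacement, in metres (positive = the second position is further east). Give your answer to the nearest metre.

Δφ = -35.38398° − -35.38547° = +0.00149°; Δλ = 171.88392° − 171.88191° = +0.00201°.
1° along a meridian = πR/180 = 111317 m.
ΔN = Δφ × 111317 = 165.9 m; ΔE = Δλ × 111317 × cos(-35.38547°) = +0.00201 × 111317 × 0.815275 = 182.4 m.

ΔE = 182 m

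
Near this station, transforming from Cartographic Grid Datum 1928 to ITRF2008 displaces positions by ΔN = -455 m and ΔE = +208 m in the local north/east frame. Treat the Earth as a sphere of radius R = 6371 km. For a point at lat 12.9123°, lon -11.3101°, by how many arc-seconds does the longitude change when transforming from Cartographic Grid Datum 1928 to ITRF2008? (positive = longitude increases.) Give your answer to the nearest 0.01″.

At latitude 12.9123°, cos φ = 0.974713.
One radian of longitude at latitude φ spans R cos φ, so Δλ = ΔE / (R cos φ) = 208.0 / (6371000 × 0.974713) = 3.3495e-05 rad = 6.909″.

Δλ = 6.91″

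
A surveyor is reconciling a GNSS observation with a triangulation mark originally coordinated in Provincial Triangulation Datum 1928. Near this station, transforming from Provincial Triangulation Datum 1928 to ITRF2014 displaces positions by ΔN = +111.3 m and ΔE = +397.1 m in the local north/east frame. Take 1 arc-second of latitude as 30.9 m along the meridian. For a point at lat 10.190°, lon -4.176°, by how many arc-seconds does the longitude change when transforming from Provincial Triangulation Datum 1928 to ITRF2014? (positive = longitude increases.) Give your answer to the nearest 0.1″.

At latitude 10.190°, cos φ = 0.984227.
1″ of longitude at this latitude = 30.90 × cos φ = 30.4126 m, so Δλ = 397.1 / 30.4126 = 13.057″.

Δλ = 13.1″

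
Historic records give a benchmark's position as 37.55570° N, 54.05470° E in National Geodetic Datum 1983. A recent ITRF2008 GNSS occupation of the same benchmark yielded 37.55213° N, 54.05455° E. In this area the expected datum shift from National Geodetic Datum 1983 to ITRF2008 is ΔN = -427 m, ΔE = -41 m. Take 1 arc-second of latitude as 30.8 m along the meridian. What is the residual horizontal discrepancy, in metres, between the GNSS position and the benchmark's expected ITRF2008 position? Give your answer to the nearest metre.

42 m

Observed coordinate differences: Δφ = -0.00357°, Δλ = -0.00015°.
Converting to metres (1° lat = 110880 m, cos φ = 0.792761): observed ΔN = -395.8 m, observed ΔE = -13.2 m.
Subtracting the expected shift leaves a residual of -395.8 − (-427) = 31.2 m north and -13.2 − (-41) = 27.8 m east.
Residual distance = √(31.2² + 27.8²) = 41.8 m.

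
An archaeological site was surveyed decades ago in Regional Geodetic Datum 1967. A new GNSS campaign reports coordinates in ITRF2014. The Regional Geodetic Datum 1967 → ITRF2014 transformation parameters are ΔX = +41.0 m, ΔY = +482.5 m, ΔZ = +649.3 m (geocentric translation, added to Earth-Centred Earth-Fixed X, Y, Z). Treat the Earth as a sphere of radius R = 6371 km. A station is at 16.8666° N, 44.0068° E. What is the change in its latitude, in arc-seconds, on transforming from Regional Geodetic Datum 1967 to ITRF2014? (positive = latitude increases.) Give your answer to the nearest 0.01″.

Δφ = 16.69″

sin φ = 0.290144, cos φ = 0.956983, sin λ = 0.694744, cos λ = 0.719257.
North component: ΔN = −sin φ cos λ·ΔX − sin φ sin λ·ΔY + cos φ·ΔZ = −(0.290144)(0.719257)(41.0) − (0.290144)(0.694744)(482.5) + (0.956983)(649.3) = 515.55 m.
1° of latitude spans πR/180 = 111195 m, so Δφ = 515.55 / 111195 × 3600 = 16.691″.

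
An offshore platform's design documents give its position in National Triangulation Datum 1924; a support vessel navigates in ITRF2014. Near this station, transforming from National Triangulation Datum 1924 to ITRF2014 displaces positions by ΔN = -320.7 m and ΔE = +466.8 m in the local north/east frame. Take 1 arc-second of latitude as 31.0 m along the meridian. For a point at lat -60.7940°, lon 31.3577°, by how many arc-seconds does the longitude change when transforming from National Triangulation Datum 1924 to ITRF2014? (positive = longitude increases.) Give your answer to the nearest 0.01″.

At latitude -60.7940°, cos φ = 0.487951.
1″ of longitude at this latitude = 31.00 × cos φ = 15.1265 m, so Δλ = 466.8 / 15.1265 = 30.860″.

Δλ = 30.86″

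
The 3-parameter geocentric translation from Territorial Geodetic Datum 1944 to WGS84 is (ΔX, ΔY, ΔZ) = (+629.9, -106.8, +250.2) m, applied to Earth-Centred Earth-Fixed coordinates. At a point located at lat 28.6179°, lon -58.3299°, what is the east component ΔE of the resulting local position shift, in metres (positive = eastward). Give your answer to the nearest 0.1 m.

ΔE = 480.0 m

The local east axis at (φ, λ) is (−sin λ, cos λ, 0), so ΔE = −sin(-58.3299°)·629.9 + cos(-58.3299°)·(-106.8) = 480.03 m.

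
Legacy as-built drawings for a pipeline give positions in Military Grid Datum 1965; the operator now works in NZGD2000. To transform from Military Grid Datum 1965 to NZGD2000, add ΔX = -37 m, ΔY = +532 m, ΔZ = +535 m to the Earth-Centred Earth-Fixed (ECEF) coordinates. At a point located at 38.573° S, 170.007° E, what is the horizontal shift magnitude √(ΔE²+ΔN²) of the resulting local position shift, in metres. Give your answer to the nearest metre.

The local east axis at (φ, λ) is (−sin λ, cos λ, 0), so ΔE = −sin(170.007°)·(-37) + cos(170.007°)·532 = -517.51 m.
The local north axis is (−sin φ cos λ, −sin φ sin λ, cos φ), giving ΔN = 22.720 + 57.561 + 418.271 = 498.55 m.
Horizontal magnitude = √(ΔE² + ΔN²) = √((-517.51)² + 498.55²) = 718.59 m.

719 m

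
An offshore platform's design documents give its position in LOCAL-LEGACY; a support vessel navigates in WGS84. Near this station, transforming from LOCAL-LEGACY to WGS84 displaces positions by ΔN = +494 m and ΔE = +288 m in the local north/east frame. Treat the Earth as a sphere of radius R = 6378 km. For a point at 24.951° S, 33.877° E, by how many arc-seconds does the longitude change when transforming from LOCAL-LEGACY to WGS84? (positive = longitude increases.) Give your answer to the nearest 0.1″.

At latitude -24.951°, cos φ = 0.906669.
One radian of longitude at latitude φ spans R cos φ, so Δλ = ΔE / (R cos φ) = 288.0 / (6378000 × 0.906669) = 4.9803e-05 rad = 10.273″.

Δλ = 10.3″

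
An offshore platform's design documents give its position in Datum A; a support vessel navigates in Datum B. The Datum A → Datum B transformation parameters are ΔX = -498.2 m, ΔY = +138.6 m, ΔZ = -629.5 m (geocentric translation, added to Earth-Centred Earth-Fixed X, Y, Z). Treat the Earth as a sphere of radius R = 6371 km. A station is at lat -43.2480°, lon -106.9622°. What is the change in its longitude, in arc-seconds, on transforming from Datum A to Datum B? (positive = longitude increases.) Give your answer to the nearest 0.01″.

sin φ = -0.685158, cos φ = 0.728395, sin λ = -0.956497, cos λ = -0.291741.
East component: ΔE = −sin λ·ΔX + cos λ·ΔY = −(-0.956497)(-498.2) + (-0.291741)(138.6) = -516.96 m.
1° of latitude spans πR/180 = 111195 m; at latitude φ, 1° of longitude spans that × cos φ = 80993.8 m, so Δλ = -516.96 / 80993.8 × 3600 = -22.978″.

Δλ = -22.98″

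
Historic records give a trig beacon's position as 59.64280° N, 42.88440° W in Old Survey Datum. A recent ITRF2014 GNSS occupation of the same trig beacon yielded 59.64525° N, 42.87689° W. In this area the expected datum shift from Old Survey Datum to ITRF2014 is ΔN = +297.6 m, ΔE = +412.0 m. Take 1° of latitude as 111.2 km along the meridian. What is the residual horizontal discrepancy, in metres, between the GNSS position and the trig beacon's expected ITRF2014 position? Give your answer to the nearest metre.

Observed coordinate differences: Δφ = +0.00245°, Δλ = +0.00751°.
Converting to metres (1° lat = 111200 m, cos φ = 0.505389): observed ΔN = 272.4 m, observed ΔE = 422.1 m.
Subtracting the expected shift leaves a residual of 272.4 − (297.6) = -25.2 m north and 422.1 − (412.0) = 10.1 m east.
Residual distance = √((-25.2)² + 10.1²) = 27.1 m.

27 m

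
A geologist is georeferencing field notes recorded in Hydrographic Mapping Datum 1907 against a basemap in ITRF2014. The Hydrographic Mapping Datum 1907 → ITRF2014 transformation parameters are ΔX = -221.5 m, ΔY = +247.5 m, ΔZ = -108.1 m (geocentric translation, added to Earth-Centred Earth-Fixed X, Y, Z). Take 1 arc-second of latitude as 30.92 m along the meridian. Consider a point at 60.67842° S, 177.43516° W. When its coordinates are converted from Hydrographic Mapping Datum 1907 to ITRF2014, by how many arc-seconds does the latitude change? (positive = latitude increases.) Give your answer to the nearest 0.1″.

Δφ = 4.2″

sin φ = -0.871885, cos φ = 0.489711, sin λ = -0.044750, cos λ = -0.998998.
North component: ΔN = −sin φ cos λ·ΔX − sin φ sin λ·ΔY + cos φ·ΔZ = −(-0.871885)(-0.998998)(-221.5) − (-0.871885)(-0.044750)(247.5) + (0.489711)(-108.1) = 130.33 m.
1° of latitude spans 3600 × 30.92 = 111312 m, so Δφ = 130.33 / 111312 × 3600 = 4.215″.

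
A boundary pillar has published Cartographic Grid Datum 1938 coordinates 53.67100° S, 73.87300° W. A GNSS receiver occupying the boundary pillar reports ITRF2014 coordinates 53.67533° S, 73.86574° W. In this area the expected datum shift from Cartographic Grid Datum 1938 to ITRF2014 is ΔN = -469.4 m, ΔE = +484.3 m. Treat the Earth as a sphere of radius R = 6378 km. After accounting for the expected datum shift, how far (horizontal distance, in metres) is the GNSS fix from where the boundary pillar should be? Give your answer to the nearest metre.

14 m

Observed coordinate differences: Δφ = -0.00433°, Δλ = +0.00726°.
Converting to metres (1° lat = 111317 m, cos φ = 0.592421): observed ΔN = -482.0 m, observed ΔE = 478.8 m.
Subtracting the expected shift leaves a residual of -482.0 − (-469.4) = -12.6 m north and 478.8 − (484.3) = -5.5 m east.
Residual distance = √((-12.6)² + (-5.5)²) = 13.8 m.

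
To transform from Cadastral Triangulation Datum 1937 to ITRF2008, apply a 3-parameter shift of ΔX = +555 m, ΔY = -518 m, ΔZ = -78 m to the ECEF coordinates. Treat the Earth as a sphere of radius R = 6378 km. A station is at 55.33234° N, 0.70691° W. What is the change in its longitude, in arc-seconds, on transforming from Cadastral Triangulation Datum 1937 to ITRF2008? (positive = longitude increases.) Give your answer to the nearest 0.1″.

sin φ = 0.822465, cos φ = 0.568815, sin λ = -0.012338, cos λ = 0.999924.
East component: ΔE = −sin λ·ΔX + cos λ·ΔY = −(-0.012338)(555) + (0.999924)(-518) = -511.11 m.
1° of latitude spans πR/180 = 111317 m; at latitude φ, 1° of longitude spans that × cos φ = 63318.9 m, so Δλ = -511.11 / 63318.9 × 3600 = -29.059″.

Δλ = -29.1″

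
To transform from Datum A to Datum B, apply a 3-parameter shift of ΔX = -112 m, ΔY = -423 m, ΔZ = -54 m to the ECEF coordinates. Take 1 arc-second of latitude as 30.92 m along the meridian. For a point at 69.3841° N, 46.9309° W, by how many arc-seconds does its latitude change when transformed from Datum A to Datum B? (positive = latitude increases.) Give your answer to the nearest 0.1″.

Δφ = -7.7″

sin φ = 0.935962, cos φ = 0.352101, sin λ = -0.730531, cos λ = 0.682880.
North component: ΔN = −sin φ cos λ·ΔX − sin φ sin λ·ΔY + cos φ·ΔZ = −(0.935962)(0.682880)(-112) − (0.935962)(-0.730531)(-423) + (0.352101)(-54) = -236.65 m.
1° of latitude spans 3600 × 30.92 = 111312 m, so Δφ = -236.65 / 111312 × 3600 = -7.654″.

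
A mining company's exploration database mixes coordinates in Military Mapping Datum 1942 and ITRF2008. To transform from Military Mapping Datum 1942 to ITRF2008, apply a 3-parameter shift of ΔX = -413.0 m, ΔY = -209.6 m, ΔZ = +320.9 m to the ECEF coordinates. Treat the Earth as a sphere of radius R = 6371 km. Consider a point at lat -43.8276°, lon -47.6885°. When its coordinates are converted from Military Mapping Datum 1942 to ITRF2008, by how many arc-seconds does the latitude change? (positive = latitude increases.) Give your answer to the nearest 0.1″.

sin φ = -0.692491, cos φ = 0.721427, sin λ = -0.739496, cos λ = 0.673161.
North component: ΔN = −sin φ cos λ·ΔX − sin φ sin λ·ΔY + cos φ·ΔZ = −(-0.692491)(0.673161)(-413.0) − (-0.692491)(-0.739496)(-209.6) + (0.721427)(320.9) = 146.32 m.
1° of latitude spans πR/180 = 111195 m, so Δφ = 146.32 / 111195 × 3600 = 4.737″.

Δφ = 4.7″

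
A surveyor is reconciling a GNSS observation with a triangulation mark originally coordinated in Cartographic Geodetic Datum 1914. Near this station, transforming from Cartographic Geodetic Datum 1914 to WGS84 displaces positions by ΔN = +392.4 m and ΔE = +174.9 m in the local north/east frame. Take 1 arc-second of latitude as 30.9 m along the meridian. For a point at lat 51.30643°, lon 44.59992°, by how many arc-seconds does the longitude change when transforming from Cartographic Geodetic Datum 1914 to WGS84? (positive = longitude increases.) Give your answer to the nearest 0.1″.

Δλ = 9.1″

At latitude 51.30643°, cos φ = 0.625155.
1″ of longitude at this latitude = 30.90 × cos φ = 19.3173 m, so Δλ = 174.9 / 19.3173 = 9.054″.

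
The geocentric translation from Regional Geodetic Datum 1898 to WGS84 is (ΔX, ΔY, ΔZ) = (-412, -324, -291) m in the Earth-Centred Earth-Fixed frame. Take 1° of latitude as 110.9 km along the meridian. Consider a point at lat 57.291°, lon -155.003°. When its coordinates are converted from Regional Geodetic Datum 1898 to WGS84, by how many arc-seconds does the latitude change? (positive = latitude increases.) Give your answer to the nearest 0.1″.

sin φ = 0.841426, cos φ = 0.540372, sin λ = -0.422571, cos λ = -0.906330.
North component: ΔN = −sin φ cos λ·ΔX − sin φ sin λ·ΔY + cos φ·ΔZ = −(0.841426)(-0.906330)(-412) − (0.841426)(-0.422571)(-324) + (0.540372)(-291) = -586.65 m.
1° of latitude spans 110900 m, so Δφ = -586.65 / 110900 × 3600 = -19.043″.

Δφ = -19.0″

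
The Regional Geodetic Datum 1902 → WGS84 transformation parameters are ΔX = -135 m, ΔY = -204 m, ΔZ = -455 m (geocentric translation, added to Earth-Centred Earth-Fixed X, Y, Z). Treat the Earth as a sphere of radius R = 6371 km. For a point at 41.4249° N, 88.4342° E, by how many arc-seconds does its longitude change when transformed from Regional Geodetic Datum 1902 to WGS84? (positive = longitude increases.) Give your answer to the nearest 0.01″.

sin φ = 0.661638, cos φ = 0.749824, sin λ = 0.999627, cos λ = 0.027325.
East component: ΔE = −sin λ·ΔX + cos λ·ΔY = −(0.999627)(-135) + (0.027325)(-204) = 129.38 m.
1° of latitude spans πR/180 = 111195 m; at latitude φ, 1° of longitude spans that × cos φ = 83376.6 m, so Δλ = 129.38 / 83376.6 × 3600 = 5.586″.

Δλ = 5.59″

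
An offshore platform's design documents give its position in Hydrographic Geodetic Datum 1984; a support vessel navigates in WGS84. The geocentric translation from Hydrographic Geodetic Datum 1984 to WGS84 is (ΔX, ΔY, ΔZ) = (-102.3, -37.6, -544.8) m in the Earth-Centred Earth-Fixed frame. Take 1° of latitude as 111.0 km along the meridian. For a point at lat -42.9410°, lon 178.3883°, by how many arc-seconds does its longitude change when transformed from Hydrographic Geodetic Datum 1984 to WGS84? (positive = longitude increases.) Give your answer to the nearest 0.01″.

sin φ = -0.681245, cos φ = 0.732056, sin λ = 0.028126, cos λ = -0.999604.
East component: ΔE = −sin λ·ΔX + cos λ·ΔY = −(0.028126)(-102.3) + (-0.999604)(-37.6) = 40.46 m.
1° of latitude spans 111000 m; at latitude φ, 1° of longitude spans that × cos φ = 81258.2 m, so Δλ = 40.46 / 81258.2 × 3600 = 1.793″.

Δλ = 1.79″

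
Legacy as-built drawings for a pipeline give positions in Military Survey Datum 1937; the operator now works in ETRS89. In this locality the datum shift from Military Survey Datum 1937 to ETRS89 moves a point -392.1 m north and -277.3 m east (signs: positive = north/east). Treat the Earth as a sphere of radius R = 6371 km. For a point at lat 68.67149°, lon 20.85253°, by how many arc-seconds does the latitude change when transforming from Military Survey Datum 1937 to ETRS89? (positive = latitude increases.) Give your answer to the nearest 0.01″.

Δφ = -12.69″

On a sphere of radius R, 1 rad of latitude = R, so Δφ = ΔN / R = -392.1 / 6371000 = -6.1544e-05 rad = -12.694″.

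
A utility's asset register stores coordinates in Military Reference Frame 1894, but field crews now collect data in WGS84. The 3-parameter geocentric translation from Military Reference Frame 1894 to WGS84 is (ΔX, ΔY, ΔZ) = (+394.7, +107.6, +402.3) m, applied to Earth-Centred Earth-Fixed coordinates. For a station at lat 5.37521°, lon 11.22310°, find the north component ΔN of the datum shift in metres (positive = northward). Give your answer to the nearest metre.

At φ = 5.37521°, λ = 11.22310°: sin φ = 0.093678, cos φ = 0.995603, sin λ = 0.194630, cos λ = 0.980877.
ΔN = −sin φ cos λ·ΔX − sin φ sin λ·ΔY + cos φ·ΔZ = −(0.093678)(0.980877)(394.7) − (0.093678)(0.194630)(107.6) + (0.995603)(402.3) = 362.30 m.

ΔN = 362 m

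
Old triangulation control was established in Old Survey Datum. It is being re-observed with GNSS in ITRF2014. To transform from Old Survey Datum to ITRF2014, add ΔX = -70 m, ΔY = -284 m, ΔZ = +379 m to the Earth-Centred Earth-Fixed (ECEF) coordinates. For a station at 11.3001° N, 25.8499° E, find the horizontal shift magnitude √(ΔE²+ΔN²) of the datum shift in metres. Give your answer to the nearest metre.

At φ = 11.3001°, λ = 25.8499°: sin φ = 0.195948, cos φ = 0.980614, sin λ = 0.436015, cos λ = 0.899939.
ΔE = −sin λ·ΔX + cos λ·ΔY = −(0.436015)·(-70) + (0.899939)·(-284) = -225.06 m.
ΔN = −sin φ cos λ·ΔX − sin φ sin λ·ΔY + cos φ·ΔZ = −(0.195948)(0.899939)(-70) − (0.195948)(0.436015)(-284) + (0.980614)(379) = 408.26 m.
Horizontal magnitude = √(ΔE² + ΔN²) = √((-225.06)² + 408.26²) = 466.19 m.

466 m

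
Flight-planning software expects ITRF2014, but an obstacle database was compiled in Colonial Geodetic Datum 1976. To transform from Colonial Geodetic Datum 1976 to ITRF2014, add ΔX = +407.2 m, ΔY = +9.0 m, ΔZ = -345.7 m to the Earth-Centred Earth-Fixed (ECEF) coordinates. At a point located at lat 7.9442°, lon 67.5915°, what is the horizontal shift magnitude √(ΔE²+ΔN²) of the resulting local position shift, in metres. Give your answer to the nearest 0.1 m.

521.9 m

The local east axis at (φ, λ) is (−sin λ, cos λ, 0), so ΔE = −sin(67.5915°)·407.2 + cos(67.5915°)·9.0 = -373.02 m.
The local north axis is (−sin φ cos λ, −sin φ sin λ, cos φ), giving ΔN = -21.454 − 1.150 − 342.382 = -364.99 m.
Horizontal magnitude = √(ΔE² + ΔN²) = √((-373.02)² + (-364.99)²) = 521.88 m.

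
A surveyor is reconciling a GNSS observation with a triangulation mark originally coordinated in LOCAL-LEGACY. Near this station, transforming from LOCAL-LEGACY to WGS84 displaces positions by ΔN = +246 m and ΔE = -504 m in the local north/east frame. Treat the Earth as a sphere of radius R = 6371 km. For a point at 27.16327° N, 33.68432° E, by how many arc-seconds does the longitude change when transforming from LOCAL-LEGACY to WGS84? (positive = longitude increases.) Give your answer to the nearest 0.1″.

At latitude 27.16327°, cos φ = 0.889709.
One radian of longitude at latitude φ spans R cos φ, so Δλ = ΔE / (R cos φ) = -504.0 / (6371000 × 0.889709) = -8.8915e-05 rad = -18.340″.

Δλ = -18.3″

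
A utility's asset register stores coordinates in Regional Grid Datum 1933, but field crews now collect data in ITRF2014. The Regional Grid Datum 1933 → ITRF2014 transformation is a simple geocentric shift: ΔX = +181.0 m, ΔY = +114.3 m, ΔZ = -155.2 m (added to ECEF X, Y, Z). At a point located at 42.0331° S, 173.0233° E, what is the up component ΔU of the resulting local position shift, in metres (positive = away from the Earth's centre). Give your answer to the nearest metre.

At φ = -42.0331°, λ = 173.0233°: sin φ = -0.669560, cos φ = 0.742758, sin λ = 0.121466, cos λ = -0.992596.
ΔU = cos φ cos λ·ΔX + cos φ sin λ·ΔY + sin φ·ΔZ = (0.742758)(-0.992596)(181.0) + (0.742758)(0.121466)(114.3) + (-0.669560)(-155.2) = -19.22 m.

ΔU = -19 m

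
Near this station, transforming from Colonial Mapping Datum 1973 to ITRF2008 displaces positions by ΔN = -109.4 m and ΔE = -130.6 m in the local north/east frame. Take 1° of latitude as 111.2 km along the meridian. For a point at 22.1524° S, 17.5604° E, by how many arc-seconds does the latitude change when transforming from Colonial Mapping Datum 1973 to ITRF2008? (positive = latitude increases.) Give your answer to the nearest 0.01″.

Δφ = -3.54″

1° of latitude = 111.2 km, so Δφ = -109.4 / 111200 = -0.0009838° = -3.542″.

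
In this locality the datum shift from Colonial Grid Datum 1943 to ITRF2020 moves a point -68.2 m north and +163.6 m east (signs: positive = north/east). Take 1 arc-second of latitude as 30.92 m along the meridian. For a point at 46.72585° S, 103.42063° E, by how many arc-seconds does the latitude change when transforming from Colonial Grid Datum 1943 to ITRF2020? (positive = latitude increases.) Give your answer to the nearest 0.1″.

Δφ = -2.2″

1″ of latitude = 30.92 m, so Δφ = -68.2 / 30.92 = -2.206″.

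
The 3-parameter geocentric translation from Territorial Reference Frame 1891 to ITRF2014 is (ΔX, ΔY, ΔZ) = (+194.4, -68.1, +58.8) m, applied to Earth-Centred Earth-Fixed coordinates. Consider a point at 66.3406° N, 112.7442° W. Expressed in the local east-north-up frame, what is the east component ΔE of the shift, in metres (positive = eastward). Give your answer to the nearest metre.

ΔE = 206 m

At φ = 66.3406°, λ = -112.7442°: sin φ = 0.915947, cos φ = 0.401299, sin λ = -0.922240, cos λ = -0.386618.
ΔE = −sin λ·ΔX + cos λ·ΔY = −(-0.922240)·(194.4) + (-0.386618)·(-68.1) = 205.61 m.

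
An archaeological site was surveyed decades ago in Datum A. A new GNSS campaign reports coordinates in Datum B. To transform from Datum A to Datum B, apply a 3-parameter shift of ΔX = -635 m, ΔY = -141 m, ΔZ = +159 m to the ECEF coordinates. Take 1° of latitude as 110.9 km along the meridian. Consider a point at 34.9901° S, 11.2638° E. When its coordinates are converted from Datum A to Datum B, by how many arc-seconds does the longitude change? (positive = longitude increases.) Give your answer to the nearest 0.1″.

sin φ = -0.573435, cos φ = 0.819251, sin λ = 0.195327, cos λ = 0.980738.
East component: ΔE = −sin λ·ΔX + cos λ·ΔY = −(0.195327)(-635) + (0.980738)(-141) = -14.25 m.
1° of latitude spans 110900 m; at latitude φ, 1° of longitude spans that × cos φ = 90855.0 m, so Δλ = -14.25 / 90855.0 × 3600 = -0.565″.

Δλ = -0.6″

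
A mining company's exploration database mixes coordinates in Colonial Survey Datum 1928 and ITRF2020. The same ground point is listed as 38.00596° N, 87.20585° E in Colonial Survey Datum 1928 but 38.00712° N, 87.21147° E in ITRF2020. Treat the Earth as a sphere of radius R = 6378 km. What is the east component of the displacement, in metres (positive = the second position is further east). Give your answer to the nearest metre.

Δφ = 38.00712° − 38.00596° = +0.00116°; Δλ = 87.21147° − 87.20585° = +0.00562°.
1° along a meridian = πR/180 = 111317 m.
ΔN = Δφ × 111317 = 129.1 m; ΔE = Δλ × 111317 × cos(38.00596°) = +0.00562 × 111317 × 0.787947 = 492.9 m.

ΔE = 493 m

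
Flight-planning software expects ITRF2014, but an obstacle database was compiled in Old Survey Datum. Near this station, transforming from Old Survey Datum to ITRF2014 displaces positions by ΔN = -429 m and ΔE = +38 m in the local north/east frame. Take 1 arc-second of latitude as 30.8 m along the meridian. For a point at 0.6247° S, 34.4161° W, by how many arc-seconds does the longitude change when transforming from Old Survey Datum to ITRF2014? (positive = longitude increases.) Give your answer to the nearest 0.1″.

At latitude -0.6247°, cos φ = 0.999941.
1″ of longitude at this latitude = 30.80 × cos φ = 30.7982 m, so Δλ = 38.0 / 30.7982 = 1.234″.

Δλ = 1.2″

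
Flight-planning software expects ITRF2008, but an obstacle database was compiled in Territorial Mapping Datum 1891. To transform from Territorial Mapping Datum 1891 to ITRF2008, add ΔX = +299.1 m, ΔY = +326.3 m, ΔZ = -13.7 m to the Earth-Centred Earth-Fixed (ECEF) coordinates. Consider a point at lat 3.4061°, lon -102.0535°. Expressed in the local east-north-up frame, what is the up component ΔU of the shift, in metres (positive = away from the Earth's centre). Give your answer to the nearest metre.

At φ = 3.4061°, λ = -102.0535°: sin φ = 0.059413, cos φ = 0.998234, sin λ = -0.977953, cos λ = -0.208825.
ΔU = cos φ cos λ·ΔX + cos φ sin λ·ΔY + sin φ·ΔZ = (0.998234)(-0.208825)(299.1) + (0.998234)(-0.977953)(326.3) + (0.059413)(-13.7) = -381.71 m.

ΔU = -382 m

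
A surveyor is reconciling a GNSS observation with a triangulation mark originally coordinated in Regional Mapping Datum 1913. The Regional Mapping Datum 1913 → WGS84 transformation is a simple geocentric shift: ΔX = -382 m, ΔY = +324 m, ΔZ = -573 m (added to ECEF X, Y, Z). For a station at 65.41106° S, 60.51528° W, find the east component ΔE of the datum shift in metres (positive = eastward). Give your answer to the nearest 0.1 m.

ΔE = -173.1 m

The local east axis at (φ, λ) is (−sin λ, cos λ, 0), so ΔE = −sin(-60.51528°)·(-382) + cos(-60.51528°)·324 = -173.06 m.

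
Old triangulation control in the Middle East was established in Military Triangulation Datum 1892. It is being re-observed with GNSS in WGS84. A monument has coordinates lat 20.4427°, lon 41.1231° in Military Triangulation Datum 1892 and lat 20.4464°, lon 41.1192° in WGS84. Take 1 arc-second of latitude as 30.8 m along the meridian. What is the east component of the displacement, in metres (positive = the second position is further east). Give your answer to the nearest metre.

ΔE = -405 m

Δφ = 20.4464° − 20.4427° = +0.0037°; Δλ = 41.1192° − 41.1231° = -0.0039°.
1° of latitude = 3600 × 30.80 = 110880 m.
ΔN = Δφ × 110880 = 410.3 m; ΔE = Δλ × 110880 × cos(20.4427°) = -0.0039 × 110880 × 0.937022 = -405.2 m.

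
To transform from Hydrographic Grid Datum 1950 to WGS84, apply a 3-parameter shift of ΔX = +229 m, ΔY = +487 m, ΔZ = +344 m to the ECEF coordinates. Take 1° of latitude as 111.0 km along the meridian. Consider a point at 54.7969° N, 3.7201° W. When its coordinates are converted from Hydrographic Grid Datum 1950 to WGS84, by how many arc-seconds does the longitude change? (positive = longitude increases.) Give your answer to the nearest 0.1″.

Δλ = 28.2″

sin φ = 0.817114, cos φ = 0.576477, sin λ = -0.064882, cos λ = 0.997893.
East component: ΔE = −sin λ·ΔX + cos λ·ΔY = −(-0.064882)(229) + (0.997893)(487) = 500.83 m.
1° of latitude spans 111000 m; at latitude φ, 1° of longitude spans that × cos φ = 63988.9 m, so Δλ = 500.83 / 63988.9 × 3600 = 28.177″.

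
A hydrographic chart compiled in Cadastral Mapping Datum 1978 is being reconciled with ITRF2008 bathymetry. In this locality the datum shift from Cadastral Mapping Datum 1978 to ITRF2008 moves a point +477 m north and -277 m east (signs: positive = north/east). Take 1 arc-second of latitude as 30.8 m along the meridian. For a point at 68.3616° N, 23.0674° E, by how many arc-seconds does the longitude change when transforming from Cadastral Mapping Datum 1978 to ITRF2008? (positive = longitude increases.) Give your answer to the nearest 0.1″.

Δλ = -24.4″

At latitude 68.3616°, cos φ = 0.368748.
1″ of longitude at this latitude = 30.80 × cos φ = 11.3574 m, so Δλ = -277.0 / 11.3574 = -24.389″.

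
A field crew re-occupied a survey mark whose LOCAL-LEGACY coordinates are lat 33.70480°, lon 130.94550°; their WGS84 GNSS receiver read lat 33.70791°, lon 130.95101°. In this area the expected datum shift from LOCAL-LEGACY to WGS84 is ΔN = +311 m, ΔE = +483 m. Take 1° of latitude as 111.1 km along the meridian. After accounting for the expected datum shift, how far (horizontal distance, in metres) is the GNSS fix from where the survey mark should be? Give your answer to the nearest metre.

43 m

Observed coordinate differences: Δφ = +0.00311°, Δλ = +0.00551°.
Converting to metres (1° lat = 111100 m, cos φ = 0.831908): observed ΔN = 345.5 m, observed ΔE = 509.3 m.
Subtracting the expected shift leaves a residual of 345.5 − (311) = 34.5 m north and 509.3 − (483) = 26.3 m east.
Residual distance = √(34.5² + 26.3²) = 43.4 m.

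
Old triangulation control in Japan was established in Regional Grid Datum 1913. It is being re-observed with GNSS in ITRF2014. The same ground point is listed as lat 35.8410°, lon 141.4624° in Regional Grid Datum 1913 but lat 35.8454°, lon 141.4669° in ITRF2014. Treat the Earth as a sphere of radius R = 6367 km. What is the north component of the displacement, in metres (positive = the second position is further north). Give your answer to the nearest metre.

Δφ = 35.8454° − 35.8410° = +0.0044°; Δλ = 141.4669° − 141.4624° = +0.0045°.
1° along a meridian = πR/180 = 111125 m.
ΔN = Δφ × 111125 = 489.0 m; ΔE = Δλ × 111125 × cos(35.8410°) = +0.0045 × 111125 × 0.810645 = 405.4 m.

ΔN = 489 m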